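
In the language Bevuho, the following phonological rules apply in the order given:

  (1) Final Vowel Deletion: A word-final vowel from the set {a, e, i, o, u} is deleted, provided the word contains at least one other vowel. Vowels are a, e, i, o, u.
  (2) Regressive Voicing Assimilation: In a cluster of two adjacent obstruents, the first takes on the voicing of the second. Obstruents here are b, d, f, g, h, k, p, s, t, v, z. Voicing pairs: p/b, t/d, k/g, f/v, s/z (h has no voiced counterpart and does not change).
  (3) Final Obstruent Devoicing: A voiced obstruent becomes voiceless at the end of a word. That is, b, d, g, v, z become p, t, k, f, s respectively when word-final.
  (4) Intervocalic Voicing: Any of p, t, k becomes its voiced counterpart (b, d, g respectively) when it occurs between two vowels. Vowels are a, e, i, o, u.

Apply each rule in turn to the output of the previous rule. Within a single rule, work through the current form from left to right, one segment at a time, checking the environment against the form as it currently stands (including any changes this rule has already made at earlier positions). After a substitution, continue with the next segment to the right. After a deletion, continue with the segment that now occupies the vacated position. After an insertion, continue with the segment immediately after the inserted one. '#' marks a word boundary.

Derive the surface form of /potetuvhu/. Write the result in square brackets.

[podedufh]

(1) Final Vowel Deletion: [potetuvhu] → [potetuvh]
(2) Regressive Voicing Assimilation: [potetuvh] → [potetufh]
(3) Final Obstruent Devoicing: no change — [potetufh]
(4) Intervocalic Voicing: [potetufh] → [podedufh]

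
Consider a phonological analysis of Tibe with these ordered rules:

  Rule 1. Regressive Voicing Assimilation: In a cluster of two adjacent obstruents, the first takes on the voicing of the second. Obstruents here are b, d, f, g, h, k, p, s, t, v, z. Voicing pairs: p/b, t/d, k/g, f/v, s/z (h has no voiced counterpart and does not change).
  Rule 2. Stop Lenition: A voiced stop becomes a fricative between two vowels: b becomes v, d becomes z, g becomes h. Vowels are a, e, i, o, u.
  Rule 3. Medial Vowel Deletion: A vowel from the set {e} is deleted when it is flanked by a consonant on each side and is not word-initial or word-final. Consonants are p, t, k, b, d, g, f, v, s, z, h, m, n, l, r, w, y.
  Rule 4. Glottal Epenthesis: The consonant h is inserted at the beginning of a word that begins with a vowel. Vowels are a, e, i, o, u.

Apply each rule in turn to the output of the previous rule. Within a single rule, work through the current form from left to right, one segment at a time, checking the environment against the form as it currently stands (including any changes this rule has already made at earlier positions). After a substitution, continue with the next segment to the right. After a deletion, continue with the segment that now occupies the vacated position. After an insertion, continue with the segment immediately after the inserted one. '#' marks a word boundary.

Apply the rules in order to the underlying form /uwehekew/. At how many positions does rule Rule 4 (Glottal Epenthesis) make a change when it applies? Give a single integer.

1

Rule 1 Regressive Voicing Assimilation: no change — [uwehekew]
Rule 2 Stop Lenition: no change — [uwehekew]
Rule 3 Medial Vowel Deletion: [uwehekew] → [uwhkw]
Rule 4 Glottal Epenthesis: [uwhkw] → [huwhkw]
Rule Rule 4 changed 1 position(s).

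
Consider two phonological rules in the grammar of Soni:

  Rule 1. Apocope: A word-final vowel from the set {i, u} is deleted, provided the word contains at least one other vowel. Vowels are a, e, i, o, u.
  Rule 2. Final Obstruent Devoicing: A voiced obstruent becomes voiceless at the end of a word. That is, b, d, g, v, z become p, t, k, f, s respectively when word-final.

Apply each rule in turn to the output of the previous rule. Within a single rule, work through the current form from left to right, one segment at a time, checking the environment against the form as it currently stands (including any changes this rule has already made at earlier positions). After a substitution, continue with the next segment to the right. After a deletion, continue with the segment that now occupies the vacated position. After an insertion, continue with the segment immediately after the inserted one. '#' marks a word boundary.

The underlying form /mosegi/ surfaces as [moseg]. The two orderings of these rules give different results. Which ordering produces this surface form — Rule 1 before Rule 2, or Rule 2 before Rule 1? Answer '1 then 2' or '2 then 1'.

2 then 1

Order 1 then 2:
  1 Apocope: [mosegi] → [moseg]
  2 Final Obstruent Devoicing: [moseg] → [mosek]
  result: [mosek]
Order 2 then 1:
  2 Final Obstruent Devoicing: no change — [mosegi]
  1 Apocope: [mosegi] → [moseg]
  result: [moseg]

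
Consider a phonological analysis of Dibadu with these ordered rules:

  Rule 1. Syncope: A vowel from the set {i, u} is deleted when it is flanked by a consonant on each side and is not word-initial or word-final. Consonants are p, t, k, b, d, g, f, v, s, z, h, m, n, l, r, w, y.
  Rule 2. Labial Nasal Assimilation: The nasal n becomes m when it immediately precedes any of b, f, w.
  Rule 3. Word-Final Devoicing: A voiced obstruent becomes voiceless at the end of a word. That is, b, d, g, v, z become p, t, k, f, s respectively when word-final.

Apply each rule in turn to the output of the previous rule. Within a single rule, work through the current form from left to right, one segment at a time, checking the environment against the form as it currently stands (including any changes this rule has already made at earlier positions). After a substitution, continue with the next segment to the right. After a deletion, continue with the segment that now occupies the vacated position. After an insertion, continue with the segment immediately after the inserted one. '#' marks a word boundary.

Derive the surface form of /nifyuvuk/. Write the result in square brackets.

Rule 1 Syncope: [nifyuvuk] → [nfyvk]
Rule 2 Labial Nasal Assimilation: [nfyvk] → [mfyvk]
Rule 3 Word-Final Devoicing: no change — [mfyvk]

[mfyvk]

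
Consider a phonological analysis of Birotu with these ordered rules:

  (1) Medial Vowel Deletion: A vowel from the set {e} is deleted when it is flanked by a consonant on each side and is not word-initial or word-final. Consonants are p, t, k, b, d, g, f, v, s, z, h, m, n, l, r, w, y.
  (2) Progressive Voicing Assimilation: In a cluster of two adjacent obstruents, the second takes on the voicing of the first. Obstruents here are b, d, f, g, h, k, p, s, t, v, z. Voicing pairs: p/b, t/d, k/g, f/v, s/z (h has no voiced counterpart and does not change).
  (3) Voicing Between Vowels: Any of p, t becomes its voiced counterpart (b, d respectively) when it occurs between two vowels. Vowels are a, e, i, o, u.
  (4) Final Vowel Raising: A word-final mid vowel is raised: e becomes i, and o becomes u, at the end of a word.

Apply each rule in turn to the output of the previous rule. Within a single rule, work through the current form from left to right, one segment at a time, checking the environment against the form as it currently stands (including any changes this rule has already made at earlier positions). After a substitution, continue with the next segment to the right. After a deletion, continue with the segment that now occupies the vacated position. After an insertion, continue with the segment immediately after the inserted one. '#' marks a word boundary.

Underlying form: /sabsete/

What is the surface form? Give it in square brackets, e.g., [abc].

[sabzdi]

(1) Medial Vowel Deletion: [sabsete] → [sabste]
(2) Progressive Voicing Assimilation: [sabste] → [sabzde]
(3) Voicing Between Vowels: no change — [sabzde]
(4) Final Vowel Raising: [sabzde] → [sabzdi]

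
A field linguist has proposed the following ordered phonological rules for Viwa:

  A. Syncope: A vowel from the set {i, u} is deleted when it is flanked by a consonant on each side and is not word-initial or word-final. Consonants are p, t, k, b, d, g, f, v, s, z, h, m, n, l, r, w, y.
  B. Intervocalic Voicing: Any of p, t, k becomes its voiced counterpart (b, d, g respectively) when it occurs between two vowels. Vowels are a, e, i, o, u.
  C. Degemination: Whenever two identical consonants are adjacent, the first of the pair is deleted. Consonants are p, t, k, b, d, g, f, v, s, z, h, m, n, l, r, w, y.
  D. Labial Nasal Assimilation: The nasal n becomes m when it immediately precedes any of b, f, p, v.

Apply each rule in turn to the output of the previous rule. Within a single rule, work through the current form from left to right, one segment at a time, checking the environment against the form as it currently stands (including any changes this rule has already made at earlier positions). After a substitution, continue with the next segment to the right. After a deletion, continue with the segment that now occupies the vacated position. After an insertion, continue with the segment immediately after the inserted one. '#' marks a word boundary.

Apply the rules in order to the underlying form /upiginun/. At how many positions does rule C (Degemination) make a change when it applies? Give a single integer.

A Syncope: [upiginun] → [upgnn]
B Intervocalic Voicing: no change — [upgnn]
C Degemination: [upgnn] → [upgn]
D Labial Nasal Assimilation: no change — [upgn]
Rule C changed 1 position(s).

1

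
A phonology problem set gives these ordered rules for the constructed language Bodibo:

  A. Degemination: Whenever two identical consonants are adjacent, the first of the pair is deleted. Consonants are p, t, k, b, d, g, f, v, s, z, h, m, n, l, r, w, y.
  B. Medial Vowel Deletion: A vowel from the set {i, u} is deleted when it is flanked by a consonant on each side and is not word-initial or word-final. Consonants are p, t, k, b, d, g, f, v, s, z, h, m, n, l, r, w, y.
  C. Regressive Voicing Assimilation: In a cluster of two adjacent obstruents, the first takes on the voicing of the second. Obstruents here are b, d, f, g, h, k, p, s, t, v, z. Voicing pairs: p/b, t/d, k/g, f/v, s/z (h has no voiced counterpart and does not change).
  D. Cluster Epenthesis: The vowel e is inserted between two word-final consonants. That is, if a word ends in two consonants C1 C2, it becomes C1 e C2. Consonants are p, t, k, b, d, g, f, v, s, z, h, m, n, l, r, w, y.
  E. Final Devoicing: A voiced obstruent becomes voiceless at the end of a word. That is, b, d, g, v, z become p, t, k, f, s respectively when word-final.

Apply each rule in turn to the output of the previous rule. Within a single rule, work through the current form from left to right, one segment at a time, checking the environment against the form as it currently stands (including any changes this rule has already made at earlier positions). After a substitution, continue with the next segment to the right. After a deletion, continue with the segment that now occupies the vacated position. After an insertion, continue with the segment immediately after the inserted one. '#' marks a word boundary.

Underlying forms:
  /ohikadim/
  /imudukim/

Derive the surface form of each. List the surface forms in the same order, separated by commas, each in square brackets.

/ohikadim/:
  A Degemination: no change — [ohikadim]
  B Medial Vowel Deletion: [ohikadim] → [ohkadm]
  C Regressive Voicing Assimilation: no change — [ohkadm]
  D Cluster Epenthesis: [ohkadm] → [ohkadem]
  E Final Devoicing: no change — [ohkadem]
/imudukim/:
  A Degemination: no change — [imudukim]
  B Medial Vowel Deletion: [imudukim] → [imdkm]
  C Regressive Voicing Assimilation: [imdkm] → [imtkm]
  D Cluster Epenthesis: [imtkm] → [imtkem]
  E Final Devoicing: no change — [imtkem]

[ohkadem], [imtkem]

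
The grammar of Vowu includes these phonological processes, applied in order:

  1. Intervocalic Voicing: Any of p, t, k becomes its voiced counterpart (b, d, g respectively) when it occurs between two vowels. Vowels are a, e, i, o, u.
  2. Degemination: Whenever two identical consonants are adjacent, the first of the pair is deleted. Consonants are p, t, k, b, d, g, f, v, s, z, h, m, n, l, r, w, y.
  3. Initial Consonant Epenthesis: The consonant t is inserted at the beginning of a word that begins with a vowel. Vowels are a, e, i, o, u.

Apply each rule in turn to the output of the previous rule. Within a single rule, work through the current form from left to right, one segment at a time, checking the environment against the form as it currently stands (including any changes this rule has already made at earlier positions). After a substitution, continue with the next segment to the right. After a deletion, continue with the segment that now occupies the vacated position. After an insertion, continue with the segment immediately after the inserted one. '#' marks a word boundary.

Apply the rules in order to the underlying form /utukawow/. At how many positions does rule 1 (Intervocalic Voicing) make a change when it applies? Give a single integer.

1 Intervocalic Voicing: [utukawow] → [udugawow]
2 Degemination: no change — [udugawow]
3 Initial Consonant Epenthesis: [udugawow] → [tudugawow]
Rule 1 changed 2 position(s).

2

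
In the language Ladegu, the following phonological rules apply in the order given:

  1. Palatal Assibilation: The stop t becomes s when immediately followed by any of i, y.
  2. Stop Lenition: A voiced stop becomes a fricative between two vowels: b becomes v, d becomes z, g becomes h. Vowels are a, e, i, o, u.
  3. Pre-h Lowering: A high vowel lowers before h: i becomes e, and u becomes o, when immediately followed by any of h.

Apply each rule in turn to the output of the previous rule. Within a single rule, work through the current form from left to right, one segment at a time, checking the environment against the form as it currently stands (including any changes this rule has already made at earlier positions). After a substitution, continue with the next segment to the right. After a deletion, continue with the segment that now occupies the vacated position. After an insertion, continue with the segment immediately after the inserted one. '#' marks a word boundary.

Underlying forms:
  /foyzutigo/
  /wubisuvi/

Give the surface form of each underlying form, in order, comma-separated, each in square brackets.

[foyzuseho], [wuvisuvi]

/foyzutigo/:
  1 Palatal Assibilation: [foyzutigo] → [foyzusigo]
  2 Stop Lenition: [foyzusigo] → [foyzusiho]
  3 Pre-h Lowering: [foyzusiho] → [foyzuseho]
/wubisuvi/:
  1 Palatal Assibilation: no change — [wubisuvi]
  2 Stop Lenition: [wubisuvi] → [wuvisuvi]
  3 Pre-h Lowering: no change — [wuvisuvi]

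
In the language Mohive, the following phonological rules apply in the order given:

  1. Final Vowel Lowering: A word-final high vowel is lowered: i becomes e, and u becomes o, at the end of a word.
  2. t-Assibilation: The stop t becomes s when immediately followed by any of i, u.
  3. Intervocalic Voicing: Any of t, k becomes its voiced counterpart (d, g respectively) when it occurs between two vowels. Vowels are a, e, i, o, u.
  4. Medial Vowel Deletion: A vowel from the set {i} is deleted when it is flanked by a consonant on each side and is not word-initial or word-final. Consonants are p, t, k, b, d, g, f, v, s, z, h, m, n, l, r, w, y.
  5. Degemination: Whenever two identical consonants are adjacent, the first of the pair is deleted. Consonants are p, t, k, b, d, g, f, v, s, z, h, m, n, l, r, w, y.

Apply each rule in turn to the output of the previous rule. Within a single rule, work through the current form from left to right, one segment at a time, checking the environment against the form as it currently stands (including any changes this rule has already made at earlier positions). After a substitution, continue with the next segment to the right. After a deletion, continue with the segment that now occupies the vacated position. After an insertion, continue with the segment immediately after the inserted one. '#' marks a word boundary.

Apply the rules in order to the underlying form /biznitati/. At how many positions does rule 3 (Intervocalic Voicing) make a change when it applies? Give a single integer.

1 Final Vowel Lowering: [biznitati] → [biznitate]
2 t-Assibilation: no change — [biznitate]
3 Intervocalic Voicing: [biznitate] → [biznidade]
4 Medial Vowel Deletion: [biznidade] → [bzndade]
5 Degemination: no change — [bzndade]
Rule 3 changed 2 position(s).

2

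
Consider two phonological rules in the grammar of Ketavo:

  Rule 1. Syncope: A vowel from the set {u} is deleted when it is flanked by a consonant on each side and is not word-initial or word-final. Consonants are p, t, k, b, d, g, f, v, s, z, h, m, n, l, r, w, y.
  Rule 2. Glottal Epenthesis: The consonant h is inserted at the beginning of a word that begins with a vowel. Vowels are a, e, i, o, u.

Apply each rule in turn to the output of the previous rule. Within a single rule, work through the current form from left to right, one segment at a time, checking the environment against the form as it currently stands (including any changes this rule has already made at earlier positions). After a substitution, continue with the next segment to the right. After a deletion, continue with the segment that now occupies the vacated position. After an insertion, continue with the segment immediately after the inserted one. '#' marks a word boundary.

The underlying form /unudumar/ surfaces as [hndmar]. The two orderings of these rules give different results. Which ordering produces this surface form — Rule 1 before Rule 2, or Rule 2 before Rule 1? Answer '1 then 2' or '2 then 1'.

2 then 1

Order 1 then 2:
  1 Syncope: [unudumar] → [undmar]
  2 Glottal Epenthesis: [undmar] → [hundmar]
  result: [hundmar]
Order 2 then 1:
  2 Glottal Epenthesis: [unudumar] → [hunudumar]
  1 Syncope: [hunudumar] → [hndmar]
  result: [hndmar]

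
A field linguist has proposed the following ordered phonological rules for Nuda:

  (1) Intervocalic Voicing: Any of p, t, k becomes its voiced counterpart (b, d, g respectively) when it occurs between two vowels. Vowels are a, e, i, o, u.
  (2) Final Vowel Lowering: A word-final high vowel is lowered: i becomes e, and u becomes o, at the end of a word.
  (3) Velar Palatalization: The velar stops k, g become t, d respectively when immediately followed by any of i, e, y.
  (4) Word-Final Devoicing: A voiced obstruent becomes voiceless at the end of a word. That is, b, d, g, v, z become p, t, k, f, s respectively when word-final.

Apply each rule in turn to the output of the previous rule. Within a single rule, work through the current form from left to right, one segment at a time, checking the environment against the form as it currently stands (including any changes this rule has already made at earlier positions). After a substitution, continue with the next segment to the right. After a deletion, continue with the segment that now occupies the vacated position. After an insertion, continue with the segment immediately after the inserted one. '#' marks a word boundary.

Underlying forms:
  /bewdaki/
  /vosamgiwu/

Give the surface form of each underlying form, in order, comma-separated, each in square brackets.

/bewdaki/:
  (1) Intervocalic Voicing: [bewdaki] → [bewdagi]
  (2) Final Vowel Lowering: [bewdagi] → [bewdage]
  (3) Velar Palatalization: [bewdage] → [bewdade]
  (4) Word-Final Devoicing: no change — [bewdade]
/vosamgiwu/:
  (1) Intervocalic Voicing: no change — [vosamgiwu]
  (2) Final Vowel Lowering: [vosamgiwu] → [vosamgiwo]
  (3) Velar Palatalization: [vosamgiwo] → [vosamdiwo]
  (4) Word-Final Devoicing: no change — [vosamdiwo]

[bewdade], [vosamdiwo]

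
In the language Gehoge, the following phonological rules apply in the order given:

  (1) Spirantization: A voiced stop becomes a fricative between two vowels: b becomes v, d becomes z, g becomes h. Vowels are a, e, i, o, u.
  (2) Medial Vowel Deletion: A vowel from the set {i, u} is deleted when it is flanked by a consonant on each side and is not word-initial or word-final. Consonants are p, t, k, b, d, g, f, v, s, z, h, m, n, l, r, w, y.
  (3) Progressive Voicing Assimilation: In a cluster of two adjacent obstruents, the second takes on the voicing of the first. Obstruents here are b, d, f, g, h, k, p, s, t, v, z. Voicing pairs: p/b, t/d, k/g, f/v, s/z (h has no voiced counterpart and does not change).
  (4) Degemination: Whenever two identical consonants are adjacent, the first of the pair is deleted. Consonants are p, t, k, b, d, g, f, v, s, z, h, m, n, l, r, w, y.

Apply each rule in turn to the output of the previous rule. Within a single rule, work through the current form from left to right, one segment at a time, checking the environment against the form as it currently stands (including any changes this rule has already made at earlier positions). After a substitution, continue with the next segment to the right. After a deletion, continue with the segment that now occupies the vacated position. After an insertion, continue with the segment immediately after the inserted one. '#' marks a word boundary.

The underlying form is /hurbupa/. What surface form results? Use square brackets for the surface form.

[hrba]

(1) Spirantization: no change — [hurbupa]
(2) Medial Vowel Deletion: [hurbupa] → [hrbpa]
(3) Progressive Voicing Assimilation: [hrbpa] → [hrbba]
(4) Degemination: [hrbba] → [hrba]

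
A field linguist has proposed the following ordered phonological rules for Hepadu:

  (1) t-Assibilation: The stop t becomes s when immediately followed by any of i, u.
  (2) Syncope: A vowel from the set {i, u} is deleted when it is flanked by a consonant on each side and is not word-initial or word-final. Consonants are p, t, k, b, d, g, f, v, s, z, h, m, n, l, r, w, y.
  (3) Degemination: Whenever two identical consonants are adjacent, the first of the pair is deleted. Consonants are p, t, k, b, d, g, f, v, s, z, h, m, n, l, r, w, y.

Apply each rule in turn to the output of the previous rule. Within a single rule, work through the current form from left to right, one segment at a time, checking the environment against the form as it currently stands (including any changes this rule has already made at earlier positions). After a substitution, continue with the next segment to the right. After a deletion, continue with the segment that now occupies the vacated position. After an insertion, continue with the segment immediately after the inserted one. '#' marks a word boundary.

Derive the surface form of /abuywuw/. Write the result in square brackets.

[abyw]

(1) t-Assibilation: no change — [abuywuw]
(2) Syncope: [abuywuw] → [abyww]
(3) Degemination: [abyww] → [abyw]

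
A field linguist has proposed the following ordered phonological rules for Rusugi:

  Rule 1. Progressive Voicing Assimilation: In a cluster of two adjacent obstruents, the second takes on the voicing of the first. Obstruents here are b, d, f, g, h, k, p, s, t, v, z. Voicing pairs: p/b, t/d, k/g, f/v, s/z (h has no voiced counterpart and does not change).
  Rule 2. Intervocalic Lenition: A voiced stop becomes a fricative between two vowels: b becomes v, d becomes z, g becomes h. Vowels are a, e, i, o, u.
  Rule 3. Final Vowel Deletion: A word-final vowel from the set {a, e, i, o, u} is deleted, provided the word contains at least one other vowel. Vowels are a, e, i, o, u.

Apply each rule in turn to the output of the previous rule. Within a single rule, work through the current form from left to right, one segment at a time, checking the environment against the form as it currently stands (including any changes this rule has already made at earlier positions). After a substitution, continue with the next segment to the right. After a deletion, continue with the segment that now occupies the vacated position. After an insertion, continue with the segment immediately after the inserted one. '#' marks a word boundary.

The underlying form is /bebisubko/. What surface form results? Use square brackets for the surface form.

Rule 1 Progressive Voicing Assimilation: [bebisubko] → [bebisubgo]
Rule 2 Intervocalic Lenition: [bebisubgo] → [bevisubgo]
Rule 3 Final Vowel Deletion: [bevisubgo] → [bevisubg]

[bevisubg]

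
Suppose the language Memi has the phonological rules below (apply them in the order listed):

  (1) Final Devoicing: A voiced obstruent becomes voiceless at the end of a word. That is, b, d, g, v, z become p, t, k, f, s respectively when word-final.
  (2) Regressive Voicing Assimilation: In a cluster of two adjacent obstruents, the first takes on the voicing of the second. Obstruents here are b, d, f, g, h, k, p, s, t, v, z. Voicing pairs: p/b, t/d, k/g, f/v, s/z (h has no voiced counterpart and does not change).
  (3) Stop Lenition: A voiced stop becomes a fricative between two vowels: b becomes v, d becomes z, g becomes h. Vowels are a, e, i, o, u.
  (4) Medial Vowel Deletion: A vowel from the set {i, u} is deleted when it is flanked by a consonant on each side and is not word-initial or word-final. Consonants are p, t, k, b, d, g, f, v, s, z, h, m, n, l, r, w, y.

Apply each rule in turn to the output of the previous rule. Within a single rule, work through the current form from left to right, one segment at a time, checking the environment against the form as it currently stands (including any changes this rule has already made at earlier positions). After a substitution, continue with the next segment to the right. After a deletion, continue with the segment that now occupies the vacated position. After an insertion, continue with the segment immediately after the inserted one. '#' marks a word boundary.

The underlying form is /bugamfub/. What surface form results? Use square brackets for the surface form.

(1) Final Devoicing: [bugamfub] → [bugamfup]
(2) Regressive Voicing Assimilation: no change — [bugamfup]
(3) Stop Lenition: [bugamfup] → [buhamfup]
(4) Medial Vowel Deletion: [buhamfup] → [bhamfp]

[bhamfp]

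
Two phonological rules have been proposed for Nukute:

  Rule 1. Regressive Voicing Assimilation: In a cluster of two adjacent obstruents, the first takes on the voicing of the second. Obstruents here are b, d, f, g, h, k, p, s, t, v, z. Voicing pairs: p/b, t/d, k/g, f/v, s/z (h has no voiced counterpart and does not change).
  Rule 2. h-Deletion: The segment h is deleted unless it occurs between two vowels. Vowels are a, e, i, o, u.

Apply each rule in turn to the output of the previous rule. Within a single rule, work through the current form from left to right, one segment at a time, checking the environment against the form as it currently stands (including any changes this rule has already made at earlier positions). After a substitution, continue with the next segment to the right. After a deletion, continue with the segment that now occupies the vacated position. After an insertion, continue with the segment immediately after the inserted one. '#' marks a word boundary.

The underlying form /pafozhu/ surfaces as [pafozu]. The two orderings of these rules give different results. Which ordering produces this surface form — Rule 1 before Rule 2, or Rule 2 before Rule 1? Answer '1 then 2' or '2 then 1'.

2 then 1

Order 1 then 2:
  1 Regressive Voicing Assimilation: [pafozhu] → [pafoshu]
  2 h-Deletion: [pafoshu] → [pafosu]
  result: [pafosu]
Order 2 then 1:
  2 h-Deletion: [pafozhu] → [pafozu]
  1 Regressive Voicing Assimilation: no change — [pafozu]
  result: [pafozu]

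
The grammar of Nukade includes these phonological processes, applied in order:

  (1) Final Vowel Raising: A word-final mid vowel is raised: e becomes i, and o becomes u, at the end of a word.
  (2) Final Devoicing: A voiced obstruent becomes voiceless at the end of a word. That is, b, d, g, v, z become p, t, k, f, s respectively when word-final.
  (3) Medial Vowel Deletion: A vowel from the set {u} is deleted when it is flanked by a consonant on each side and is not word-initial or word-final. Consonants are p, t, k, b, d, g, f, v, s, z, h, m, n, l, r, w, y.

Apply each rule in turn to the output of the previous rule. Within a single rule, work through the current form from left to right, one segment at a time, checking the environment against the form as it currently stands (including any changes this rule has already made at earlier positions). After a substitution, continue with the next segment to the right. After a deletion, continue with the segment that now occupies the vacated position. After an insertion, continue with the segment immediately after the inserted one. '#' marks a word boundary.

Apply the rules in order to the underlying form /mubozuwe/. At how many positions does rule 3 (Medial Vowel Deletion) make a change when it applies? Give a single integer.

2

(1) Final Vowel Raising: [mubozuwe] → [mubozuwi]
(2) Final Devoicing: no change — [mubozuwi]
(3) Medial Vowel Deletion: [mubozuwi] → [mbozwi]
Rule 3 changed 2 position(s).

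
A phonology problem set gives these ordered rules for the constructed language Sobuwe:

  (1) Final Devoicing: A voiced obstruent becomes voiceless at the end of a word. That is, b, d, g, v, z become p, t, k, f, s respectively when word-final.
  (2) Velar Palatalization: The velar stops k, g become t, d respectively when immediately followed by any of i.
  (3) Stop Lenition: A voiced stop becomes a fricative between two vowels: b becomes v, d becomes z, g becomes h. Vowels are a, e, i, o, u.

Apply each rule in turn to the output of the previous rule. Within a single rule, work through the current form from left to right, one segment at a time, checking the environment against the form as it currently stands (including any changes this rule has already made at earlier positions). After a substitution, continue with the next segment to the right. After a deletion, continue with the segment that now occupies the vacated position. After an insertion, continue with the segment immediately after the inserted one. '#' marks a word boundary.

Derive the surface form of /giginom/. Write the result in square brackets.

[dizinom]

(1) Final Devoicing: no change — [giginom]
(2) Velar Palatalization: [giginom] → [didinom]
(3) Stop Lenition: [didinom] → [dizinom]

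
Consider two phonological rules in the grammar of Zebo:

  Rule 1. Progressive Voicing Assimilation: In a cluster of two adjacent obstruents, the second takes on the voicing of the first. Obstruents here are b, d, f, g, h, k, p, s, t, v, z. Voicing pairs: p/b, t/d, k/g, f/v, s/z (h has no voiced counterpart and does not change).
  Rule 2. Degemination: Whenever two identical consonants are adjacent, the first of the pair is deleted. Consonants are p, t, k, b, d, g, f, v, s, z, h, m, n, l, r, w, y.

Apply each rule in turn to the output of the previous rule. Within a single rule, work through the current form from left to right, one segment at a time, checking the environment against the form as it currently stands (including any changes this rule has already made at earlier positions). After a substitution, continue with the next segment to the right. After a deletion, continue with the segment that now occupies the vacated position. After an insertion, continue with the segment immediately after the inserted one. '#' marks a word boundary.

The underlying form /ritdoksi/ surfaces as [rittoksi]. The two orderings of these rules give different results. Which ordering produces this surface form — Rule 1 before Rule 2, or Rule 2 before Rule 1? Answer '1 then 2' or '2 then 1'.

2 then 1

Order 1 then 2:
  1 Progressive Voicing Assimilation: [ritdoksi] → [rittoksi]
  2 Degemination: [rittoksi] → [ritoksi]
  result: [ritoksi]
Order 2 then 1:
  2 Degemination: no change — [ritdoksi]
  1 Progressive Voicing Assimilation: [ritdoksi] → [rittoksi]
  result: [rittoksi]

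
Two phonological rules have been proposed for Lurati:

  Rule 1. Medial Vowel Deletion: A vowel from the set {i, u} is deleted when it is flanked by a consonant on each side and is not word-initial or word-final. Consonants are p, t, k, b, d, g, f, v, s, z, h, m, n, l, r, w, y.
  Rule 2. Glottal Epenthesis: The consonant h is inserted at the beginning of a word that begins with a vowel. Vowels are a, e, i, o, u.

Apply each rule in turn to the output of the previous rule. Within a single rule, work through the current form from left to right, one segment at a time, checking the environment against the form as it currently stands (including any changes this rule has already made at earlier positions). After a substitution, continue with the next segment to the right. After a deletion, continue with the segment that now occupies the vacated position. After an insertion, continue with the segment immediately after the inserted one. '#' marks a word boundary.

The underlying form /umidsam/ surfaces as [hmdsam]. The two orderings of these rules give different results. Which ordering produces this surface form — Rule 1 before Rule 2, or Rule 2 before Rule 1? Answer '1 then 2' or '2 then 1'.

2 then 1

Order 1 then 2:
  1 Medial Vowel Deletion: [umidsam] → [umdsam]
  2 Glottal Epenthesis: [umdsam] → [humdsam]
  result: [humdsam]
Order 2 then 1:
  2 Glottal Epenthesis: [umidsam] → [humidsam]
  1 Medial Vowel Deletion: [humidsam] → [hmdsam]
  result: [hmdsam]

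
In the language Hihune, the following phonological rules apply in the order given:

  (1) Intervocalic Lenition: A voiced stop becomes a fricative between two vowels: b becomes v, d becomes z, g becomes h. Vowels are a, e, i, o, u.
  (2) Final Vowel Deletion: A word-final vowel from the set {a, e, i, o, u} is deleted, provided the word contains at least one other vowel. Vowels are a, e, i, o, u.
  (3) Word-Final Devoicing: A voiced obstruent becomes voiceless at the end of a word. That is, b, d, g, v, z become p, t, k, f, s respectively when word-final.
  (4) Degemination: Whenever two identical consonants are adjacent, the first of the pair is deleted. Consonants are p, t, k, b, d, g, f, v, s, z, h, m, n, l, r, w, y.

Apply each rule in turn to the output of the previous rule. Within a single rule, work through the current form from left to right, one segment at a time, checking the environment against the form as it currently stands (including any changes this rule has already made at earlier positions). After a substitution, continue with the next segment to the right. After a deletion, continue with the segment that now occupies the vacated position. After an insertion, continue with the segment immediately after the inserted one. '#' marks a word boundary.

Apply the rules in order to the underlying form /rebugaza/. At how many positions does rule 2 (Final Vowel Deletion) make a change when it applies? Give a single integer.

1

(1) Intervocalic Lenition: [rebugaza] → [revuhaza]
(2) Final Vowel Deletion: [revuhaza] → [revuhaz]
(3) Word-Final Devoicing: [revuhaz] → [revuhas]
(4) Degemination: no change — [revuhas]
Rule 2 changed 1 position(s).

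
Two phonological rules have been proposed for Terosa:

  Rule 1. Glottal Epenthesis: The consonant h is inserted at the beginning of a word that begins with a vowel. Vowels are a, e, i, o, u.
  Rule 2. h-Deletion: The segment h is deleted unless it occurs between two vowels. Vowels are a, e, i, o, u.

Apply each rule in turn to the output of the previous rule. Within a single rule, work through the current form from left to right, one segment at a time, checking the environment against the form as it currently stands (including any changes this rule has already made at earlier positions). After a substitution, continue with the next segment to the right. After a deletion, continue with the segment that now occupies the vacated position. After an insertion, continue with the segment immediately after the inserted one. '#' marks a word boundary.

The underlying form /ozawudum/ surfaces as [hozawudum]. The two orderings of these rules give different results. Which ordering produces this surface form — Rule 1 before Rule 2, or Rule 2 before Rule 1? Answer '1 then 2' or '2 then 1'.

2 then 1

Order 1 then 2:
  1 Glottal Epenthesis: [ozawudum] → [hozawudum]
  2 h-Deletion: [hozawudum] → [ozawudum]
  result: [ozawudum]
Order 2 then 1:
  2 h-Deletion: no change — [ozawudum]
  1 Glottal Epenthesis: [ozawudum] → [hozawudum]
  result: [hozawudum]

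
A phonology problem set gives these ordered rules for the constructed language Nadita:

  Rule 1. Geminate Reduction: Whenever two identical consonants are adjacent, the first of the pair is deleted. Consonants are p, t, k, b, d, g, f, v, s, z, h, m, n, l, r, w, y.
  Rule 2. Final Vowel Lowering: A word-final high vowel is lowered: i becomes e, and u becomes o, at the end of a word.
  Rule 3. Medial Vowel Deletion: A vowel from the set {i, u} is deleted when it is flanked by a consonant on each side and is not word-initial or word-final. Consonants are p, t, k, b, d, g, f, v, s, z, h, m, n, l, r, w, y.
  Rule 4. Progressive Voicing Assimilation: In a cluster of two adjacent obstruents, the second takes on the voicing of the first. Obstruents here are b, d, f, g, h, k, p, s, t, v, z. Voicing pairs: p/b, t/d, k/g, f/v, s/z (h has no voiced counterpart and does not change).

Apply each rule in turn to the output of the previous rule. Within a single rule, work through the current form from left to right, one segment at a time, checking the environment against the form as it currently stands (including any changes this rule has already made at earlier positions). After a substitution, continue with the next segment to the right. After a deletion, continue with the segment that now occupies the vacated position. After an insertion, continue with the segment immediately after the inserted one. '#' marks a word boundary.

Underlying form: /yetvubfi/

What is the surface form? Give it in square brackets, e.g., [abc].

[yetfpfe]

Rule 1 Geminate Reduction: no change — [yetvubfi]
Rule 2 Final Vowel Lowering: [yetvubfi] → [yetvubfe]
Rule 3 Medial Vowel Deletion: [yetvubfe] → [yetvbfe]
Rule 4 Progressive Voicing Assimilation: [yetvbfe] → [yetfpfe]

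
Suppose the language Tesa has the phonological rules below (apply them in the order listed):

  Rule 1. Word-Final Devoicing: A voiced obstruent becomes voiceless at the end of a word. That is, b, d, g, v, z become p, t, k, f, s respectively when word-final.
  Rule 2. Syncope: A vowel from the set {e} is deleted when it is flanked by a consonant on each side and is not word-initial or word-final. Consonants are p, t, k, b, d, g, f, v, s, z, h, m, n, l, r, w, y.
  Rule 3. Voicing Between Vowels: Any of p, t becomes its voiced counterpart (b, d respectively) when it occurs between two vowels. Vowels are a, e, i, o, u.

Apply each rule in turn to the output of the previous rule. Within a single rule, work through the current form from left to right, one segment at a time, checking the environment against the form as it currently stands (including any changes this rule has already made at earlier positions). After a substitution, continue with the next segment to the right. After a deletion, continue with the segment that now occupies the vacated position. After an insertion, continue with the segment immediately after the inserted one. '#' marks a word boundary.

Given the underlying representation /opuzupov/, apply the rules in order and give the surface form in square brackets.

[obuzubof]

Rule 1 Word-Final Devoicing: [opuzupov] → [opuzupof]
Rule 2 Syncope: no change — [opuzupof]
Rule 3 Voicing Between Vowels: [opuzupof] → [obuzubof]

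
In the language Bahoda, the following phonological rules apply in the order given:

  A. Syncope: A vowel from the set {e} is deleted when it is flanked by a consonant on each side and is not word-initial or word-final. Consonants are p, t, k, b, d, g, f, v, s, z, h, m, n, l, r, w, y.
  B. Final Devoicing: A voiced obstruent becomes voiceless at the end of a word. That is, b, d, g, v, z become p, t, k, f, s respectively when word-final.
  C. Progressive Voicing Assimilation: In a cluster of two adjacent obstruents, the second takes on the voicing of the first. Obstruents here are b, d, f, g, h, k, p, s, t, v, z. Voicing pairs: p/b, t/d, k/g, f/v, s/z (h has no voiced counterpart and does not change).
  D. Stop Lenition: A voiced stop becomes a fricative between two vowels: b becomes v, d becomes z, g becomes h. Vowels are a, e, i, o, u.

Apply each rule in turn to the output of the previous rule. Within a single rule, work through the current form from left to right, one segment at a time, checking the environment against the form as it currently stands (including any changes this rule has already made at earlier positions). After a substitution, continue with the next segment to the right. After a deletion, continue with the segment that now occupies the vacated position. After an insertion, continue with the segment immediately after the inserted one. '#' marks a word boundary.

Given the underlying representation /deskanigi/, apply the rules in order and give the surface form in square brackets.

A Syncope: [deskanigi] → [dskanigi]
B Final Devoicing: no change — [dskanigi]
C Progressive Voicing Assimilation: [dskanigi] → [dzganigi]
D Stop Lenition: [dzganigi] → [dzganihi]

[dzganihi]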